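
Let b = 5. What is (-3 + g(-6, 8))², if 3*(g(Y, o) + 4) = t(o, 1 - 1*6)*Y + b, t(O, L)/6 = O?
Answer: 92416/9 ≈ 10268.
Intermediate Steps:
t(O, L) = 6*O
g(Y, o) = -7/3 + 2*Y*o (g(Y, o) = -4 + ((6*o)*Y + 5)/3 = -4 + (6*Y*o + 5)/3 = -4 + (5 + 6*Y*o)/3 = -4 + (5/3 + 2*Y*o) = -7/3 + 2*Y*o)
(-3 + g(-6, 8))² = (-3 + (-7/3 + 2*(-6)*8))² = (-3 + (-7/3 - 96))² = (-3 - 295/3)² = (-304/3)² = 92416/9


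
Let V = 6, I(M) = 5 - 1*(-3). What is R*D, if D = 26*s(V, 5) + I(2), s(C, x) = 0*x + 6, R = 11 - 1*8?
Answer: 492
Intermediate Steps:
I(M) = 8 (I(M) = 5 + 3 = 8)
R = 3 (R = 11 - 8 = 3)
s(C, x) = 6 (s(C, x) = 0 + 6 = 6)
D = 164 (D = 26*6 + 8 = 156 + 8 = 164)
R*D = 3*164 = 492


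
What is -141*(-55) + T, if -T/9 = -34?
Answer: 8061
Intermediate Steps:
T = 306 (T = -9*(-34) = 306)
-141*(-55) + T = -141*(-55) + 306 = 7755 + 306 = 8061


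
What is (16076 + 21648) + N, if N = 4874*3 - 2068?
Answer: 50278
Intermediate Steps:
N = 12554 (N = 14622 - 2068 = 12554)
(16076 + 21648) + N = (16076 + 21648) + 12554 = 37724 + 12554 = 50278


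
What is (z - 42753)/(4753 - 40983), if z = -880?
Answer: 43633/36230 ≈ 1.2043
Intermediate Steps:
(z - 42753)/(4753 - 40983) = (-880 - 42753)/(4753 - 40983) = -43633/(-36230) = -43633*(-1/36230) = 43633/36230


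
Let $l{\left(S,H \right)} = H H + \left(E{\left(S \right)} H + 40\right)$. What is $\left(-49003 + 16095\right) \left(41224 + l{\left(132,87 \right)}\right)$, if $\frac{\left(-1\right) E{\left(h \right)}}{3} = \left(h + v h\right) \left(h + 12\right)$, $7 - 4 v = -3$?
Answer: $569801197300$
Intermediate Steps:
$v = \frac{5}{2}$ ($v = \frac{7}{4} - - \frac{3}{4} = \frac{7}{4} + \frac{3}{4} = \frac{5}{2} \approx 2.5$)
$E{\left(h \right)} = - \frac{21 h \left(12 + h\right)}{2}$ ($E{\left(h \right)} = - 3 \left(h + \frac{5 h}{2}\right) \left(h + 12\right) = - 3 \frac{7 h}{2} \left(12 + h\right) = - 3 \frac{7 h \left(12 + h\right)}{2} = - \frac{21 h \left(12 + h\right)}{2}$)
$l{\left(S,H \right)} = 40 + H^{2} - \frac{21 H S \left(12 + S\right)}{2}$ ($l{\left(S,H \right)} = H H + \left(- \frac{21 S \left(12 + S\right)}{2} H + 40\right) = H^{2} - \left(-40 + \frac{21 H S \left(12 + S\right)}{2}\right) = 40 + H^{2} - \frac{21 H S \left(12 + S\right)}{2}$)
$\left(-49003 + 16095\right) \left(41224 + l{\left(132,87 \right)}\right) = \left(-49003 + 16095\right) \left(41224 + \left(40 + 87^{2} - \frac{1827}{2} \cdot 132 \left(12 + 132\right)\right)\right) = - 32908 \left(41224 + \left(40 + 7569 - \frac{1827}{2} \cdot 132 \cdot 144\right)\right) = - 32908 \left(41224 + \left(40 + 7569 - 17363808\right)\right) = - 32908 \left(41224 - 17356199\right) = \left(-32908\right) \left(-17314975\right) = 569801197300$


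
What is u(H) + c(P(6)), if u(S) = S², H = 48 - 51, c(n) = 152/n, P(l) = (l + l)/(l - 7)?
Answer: -11/3 ≈ -3.6667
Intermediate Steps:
P(l) = 2*l/(-7 + l) (P(l) = (2*l)/(-7 + l) = 2*l/(-7 + l))
H = -3
u(H) + c(P(6)) = (-3)² + 152/((2*6/(-7 + 6))) = 9 + 152/((2*6/(-1))) = 9 + 152/((2*6*(-1))) = 9 + 152/(-12) = 9 + 152*(-1/12) = 9 - 38/3 = -11/3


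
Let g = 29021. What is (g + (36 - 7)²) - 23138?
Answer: 6724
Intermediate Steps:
(g + (36 - 7)²) - 23138 = (29021 + (36 - 7)²) - 23138 = (29021 + 29²) - 23138 = (29021 + 841) - 23138 = 29862 - 23138 = 6724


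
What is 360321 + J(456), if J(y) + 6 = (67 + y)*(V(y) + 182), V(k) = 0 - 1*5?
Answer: 452886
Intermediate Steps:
V(k) = -5 (V(k) = 0 - 5 = -5)
J(y) = 11853 + 177*y (J(y) = -6 + (67 + y)*(-5 + 182) = -6 + (67 + y)*177 = -6 + (11859 + 177*y) = 11853 + 177*y)
360321 + J(456) = 360321 + (11853 + 177*456) = 360321 + (11853 + 80712) = 360321 + 92565 = 452886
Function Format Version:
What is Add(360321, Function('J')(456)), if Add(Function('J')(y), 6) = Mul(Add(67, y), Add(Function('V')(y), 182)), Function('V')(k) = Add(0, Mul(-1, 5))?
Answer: 452886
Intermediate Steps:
Function('V')(k) = -5 (Function('V')(k) = Add(0, -5) = -5)
Function('J')(y) = Add(11853, Mul(177, y)) (Function('J')(y) = Add(-6, Mul(Add(67, y), Add(-5, 182))) = Add(-6, Mul(Add(67, y), 177)) = Add(-6, Add(11859, Mul(177, y))) = Add(11853, Mul(177, y)))
Add(360321, Function('J')(456)) = Add(360321, Add(11853, Mul(177, 456))) = Add(360321, Add(11853, 80712)) = Add(360321, 92565) = 452886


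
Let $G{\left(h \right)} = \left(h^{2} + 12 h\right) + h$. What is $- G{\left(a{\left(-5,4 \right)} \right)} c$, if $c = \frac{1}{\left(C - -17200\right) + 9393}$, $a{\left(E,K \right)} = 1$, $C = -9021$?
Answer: $- \frac{7}{8786} \approx -0.00079672$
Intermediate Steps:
$G{\left(h \right)} = h^{2} + 13 h$
$c = \frac{1}{17572}$ ($c = \frac{1}{\left(-9021 - -17200\right) + 9393} = \frac{1}{\left(-9021 + 17200\right) + 9393} = \frac{1}{8179 + 9393} = \frac{1}{17572} \approx 5.6909 \cdot 10^{-5}$)
$- G{\left(a{\left(-5,4 \right)} \right)} c = - 1 \left(13 + 1\right) \frac{1}{17572} = - 1 \cdot 14 \cdot \frac{1}{17572} = \left(-1\right) 14 \cdot \frac{1}{17572} = \left(-14\right) \frac{1}{17572} = - \frac{7}{8786}$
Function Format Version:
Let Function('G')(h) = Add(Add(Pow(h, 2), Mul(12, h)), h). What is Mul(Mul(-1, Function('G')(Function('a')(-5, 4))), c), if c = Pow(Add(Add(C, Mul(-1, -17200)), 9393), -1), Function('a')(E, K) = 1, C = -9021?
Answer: Rational(-7, 8786) ≈ -0.00079672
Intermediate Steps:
Function('G')(h) = Add(Pow(h, 2), Mul(13, h))
c = Rational(1, 17572) (c = Pow(Add(Add(-9021, Mul(-1, -17200)), 9393), -1) = Pow(Add(Add(-9021, 17200), 9393), -1) = Pow(Add(8179, 9393), -1) = Pow(17572, -1) = Rational(1, 17572) ≈ 5.6909e-5)
Mul(Mul(-1, Function('G')(Function('a')(-5, 4))), c) = Mul(Mul(-1, Mul(1, Add(13, 1))), Rational(1, 17572)) = Mul(Mul(-1, Mul(1, 14)), Rational(1, 17572)) = Mul(Mul(-1, 14), Rational(1, 17572)) = Mul(-14, Rational(1, 17572)) = Rational(-7, 8786)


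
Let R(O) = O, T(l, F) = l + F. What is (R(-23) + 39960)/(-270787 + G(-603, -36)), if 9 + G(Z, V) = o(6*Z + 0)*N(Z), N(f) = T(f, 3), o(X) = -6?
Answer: -39937/267196 ≈ -0.14947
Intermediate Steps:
T(l, F) = F + l
N(f) = 3 + f
G(Z, V) = -27 - 6*Z (G(Z, V) = -9 - 6*(3 + Z) = -9 + (-18 - 6*Z) = -27 - 6*Z)
(R(-23) + 39960)/(-270787 + G(-603, -36)) = (-23 + 39960)/(-270787 + (-27 - 6*(-603))) = 39937/(-270787 + (-27 + 3618)) = 39937/(-270787 + 3591) = 39937/(-267196) = 39937*(-1/267196) = -39937/267196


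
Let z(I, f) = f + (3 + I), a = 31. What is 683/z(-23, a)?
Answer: 683/11 ≈ 62.091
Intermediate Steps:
z(I, f) = 3 + I + f
683/z(-23, a) = 683/(3 - 23 + 31) = 683/11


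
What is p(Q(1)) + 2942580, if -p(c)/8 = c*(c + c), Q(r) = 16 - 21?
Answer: 2942180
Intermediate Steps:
Q(r) = -5
p(c) = -16*c² (p(c) = -8*c*(c + c) = -8*c*2*c = -16*c²)
p(Q(1)) + 2942580 = -16*(-5)² + 2942580 = -16*25 + 2942580 = -400 + 2942580 = 2942180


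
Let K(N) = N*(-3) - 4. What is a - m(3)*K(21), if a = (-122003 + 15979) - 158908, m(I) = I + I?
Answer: -264530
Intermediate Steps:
m(I) = 2*I
a = -264932 (a = -106024 - 158908 = -264932)
K(N) = -4 - 3*N (K(N) = -3*N - 4 = -4 - 3*N)
a - m(3)*K(21) = -264932 - 2*3*(-4 - 3*21) = -264932 - 6*(-4 - 63) = -264932 - 6*(-67) = -264932 - 1*(-402) = -264932 + 402 = -264530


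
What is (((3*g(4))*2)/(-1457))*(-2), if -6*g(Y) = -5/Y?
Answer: 5/2914 ≈ 0.0017159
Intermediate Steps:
g(Y) = 5/(6*Y) (g(Y) = -(-5)/(6*Y) = 5/(6*Y))
(((3*g(4))*2)/(-1457))*(-2) = (((3*((5/6)/4))*2)/(-1457))*(-2) = (((3*((5/6)*(1/4)))*2)*(-1/1457))*(-2) = (((3*(5/24))*2)*(-1/1457))*(-2) = (((5/8)*2)*(-1/1457))*(-2) = ((5/4)*(-1/1457))*(-2) = -5/5828*(-2) = 5/2914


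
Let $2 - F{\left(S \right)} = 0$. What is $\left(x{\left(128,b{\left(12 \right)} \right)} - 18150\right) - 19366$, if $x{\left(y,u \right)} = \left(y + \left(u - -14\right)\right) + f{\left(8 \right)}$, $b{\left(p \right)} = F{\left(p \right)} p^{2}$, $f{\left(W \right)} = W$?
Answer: $-37078$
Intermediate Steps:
$F{\left(S \right)} = 2$ ($F{\left(S \right)} = 2 - 0 = 2 + 0 = 2$)
$b{\left(p \right)} = 2 p^{2}$
$x{\left(y,u \right)} = 22 + u + y$ ($x{\left(y,u \right)} = \left(y + \left(u - -14\right)\right) + 8 = \left(y + \left(u + 14\right)\right) + 8 = \left(y + \left(14 + u\right)\right) + 8 = \left(14 + u + y\right) + 8 = 22 + u + y$)
$\left(x{\left(128,b{\left(12 \right)} \right)} - 18150\right) - 19366 = \left(\left(22 + 2 \cdot 12^{2} + 128\right) - 18150\right) - 19366 = \left(\left(22 + 2 \cdot 144 + 128\right) - 18150\right) - 19366 = \left(\left(22 + 288 + 128\right) - 18150\right) - 19366 = \left(438 - 18150\right) - 19366 = -17712 - 19366 = -37078$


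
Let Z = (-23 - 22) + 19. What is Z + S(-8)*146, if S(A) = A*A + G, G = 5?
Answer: 10048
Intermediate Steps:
S(A) = 5 + A² (S(A) = A*A + 5 = A² + 5 = 5 + A²)
Z = -26 (Z = -45 + 19 = -26)
Z + S(-8)*146 = -26 + (5 + (-8)²)*146 = -26 + (5 + 64)*146 = -26 + 69*146 = -26 + 10074 = 10048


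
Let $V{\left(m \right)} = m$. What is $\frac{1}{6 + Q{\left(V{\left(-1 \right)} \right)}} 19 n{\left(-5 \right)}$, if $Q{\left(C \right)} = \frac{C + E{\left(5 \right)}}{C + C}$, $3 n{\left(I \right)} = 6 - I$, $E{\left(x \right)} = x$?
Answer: $\frac{209}{12} \approx 17.417$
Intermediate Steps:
$n{\left(I \right)} = 2 - \frac{I}{3}$ ($n{\left(I \right)} = \frac{6 - I}{3} = 2 - \frac{I}{3}$)
$Q{\left(C \right)} = \frac{5 + C}{2 C}$ ($Q{\left(C \right)} = \frac{C + 5}{C + C} = \frac{5 + C}{2 C}$)
$\frac{1}{6 + Q{\left(V{\left(-1 \right)} \right)}} 19 n{\left(-5 \right)} = \frac{1}{6 + \frac{5 - 1}{2 \left(-1\right)}} 19 \left(2 - - \frac{5}{3}\right) = \frac{1}{6 + \frac{1}{2} \left(-1\right) 4} \cdot 19 \left(2 + \frac{5}{3}\right) = \frac{1}{6 - 2} \cdot 19 \cdot \frac{11}{3} = \frac{1}{4} \cdot 19 \cdot \frac{11}{3} = \frac{19}{4} \cdot \frac{11}{3} = \frac{209}{12}$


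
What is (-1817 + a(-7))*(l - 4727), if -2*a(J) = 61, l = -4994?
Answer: 35919095/2 ≈ 1.7960e+7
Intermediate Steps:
a(J) = -61/2 (a(J) = -½*61 = -61/2)
(-1817 + a(-7))*(l - 4727) = (-1817 - 61/2)*(-4994 - 4727) = -3695/2*(-9721) = 35919095/2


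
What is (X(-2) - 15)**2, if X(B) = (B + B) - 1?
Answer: 400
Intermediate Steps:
X(B) = -1 + 2*B (X(B) = 2*B - 1 = -1 + 2*B)
(X(-2) - 15)**2 = ((-1 + 2*(-2)) - 15)**2 = ((-1 - 4) - 15)**2 = (-5 - 15)**2 = (-20)**2 = 400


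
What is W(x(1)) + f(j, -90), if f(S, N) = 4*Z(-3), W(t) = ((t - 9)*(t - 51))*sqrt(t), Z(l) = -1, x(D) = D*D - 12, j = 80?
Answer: -4 + 1240*I*sqrt(11) ≈ -4.0 + 4112.6*I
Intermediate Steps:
x(D) = -12 + D**2 (x(D) = D**2 - 12 = -12 + D**2)
W(t) = sqrt(t)*(-51 + t)*(-9 + t) (W(t) = ((-9 + t)*(-51 + t))*sqrt(t) = ((-51 + t)*(-9 + t))*sqrt(t) = sqrt(t)*(-51 + t)*(-9 + t))
f(S, N) = -4 (f(S, N) = 4*(-1) = -4)
W(x(1)) + f(j, -90) = sqrt(-12 + 1**2)*(459 + (-12 + 1**2)**2 - 60*(-12 + 1**2)) - 4 = sqrt(-12 + 1)*(459 + (-12 + 1)**2 - 60*(-12 + 1)) - 4 = sqrt(-11)*(459 + (-11)**2 - 60*(-11)) - 4 = (I*sqrt(11))*(459 + 121 + 660) - 4 = (I*sqrt(11))*1240 - 4 = 1240*I*sqrt(11) - 4 = -4 + 1240*I*sqrt(11)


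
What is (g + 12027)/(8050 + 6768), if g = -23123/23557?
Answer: 141648458/174533813 ≈ 0.81158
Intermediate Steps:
g = -23123/23557 (g = -23123*1/23557 = -23123/23557 ≈ -0.98158)
(g + 12027)/(8050 + 6768) = (-23123/23557 + 12027)/(8050 + 6768) = (283296916/23557)/14818 = (283296916/23557)*(1/14818) = 141648458/174533813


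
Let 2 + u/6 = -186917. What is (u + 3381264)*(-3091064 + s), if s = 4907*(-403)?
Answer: -11453734953750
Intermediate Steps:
u = -1121514 (u = -12 + 6*(-186917) = -12 - 1121502 = -1121514)
s = -1977521
(u + 3381264)*(-3091064 + s) = (-1121514 + 3381264)*(-3091064 - 1977521) = 2259750*(-5068585) = -11453734953750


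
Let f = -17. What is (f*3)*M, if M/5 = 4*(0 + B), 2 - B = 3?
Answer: 1020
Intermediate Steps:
B = -1 (B = 2 - 1*3 = 2 - 3 = -1)
M = -20 (M = 5*(4*(0 - 1)) = 5*(4*(-1)) = 5*(-4) = -20)
(f*3)*M = -17*3*(-20) = -51*(-20) = 1020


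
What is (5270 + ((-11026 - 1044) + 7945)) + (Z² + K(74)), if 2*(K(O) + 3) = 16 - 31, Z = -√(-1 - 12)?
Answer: 2243/2 ≈ 1121.5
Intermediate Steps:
Z = -I*√13 (Z = -√(-13) = -I*√13 ≈ -3.6056*I)
K(O) = -21/2 (K(O) = -3 + (16 - 31)/2 = -3 + (½)*(-15) = -3 - 15/2 = -21/2)
(5270 + ((-11026 - 1044) + 7945)) + (Z² + K(74)) = (5270 + ((-11026 - 1044) + 7945)) + ((-I*√13)² - 21/2) = (5270 + (-12070 + 7945)) + (-13 - 21/2) = (5270 - 4125) - 47/2 = 1145 - 47/2 = 2243/2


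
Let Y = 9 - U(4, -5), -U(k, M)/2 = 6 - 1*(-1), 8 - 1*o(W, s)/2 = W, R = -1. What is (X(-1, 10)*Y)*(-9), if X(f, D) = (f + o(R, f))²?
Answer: -59823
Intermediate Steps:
o(W, s) = 16 - 2*W
U(k, M) = -14 (U(k, M) = -2*(6 - 1*(-1)) = -2*(6 + 1) = -2*7 = -14)
X(f, D) = (18 + f)² (X(f, D) = (f + (16 - 2*(-1)))² = (f + (16 + 2))² = (f + 18)² = (18 + f)²)
Y = 23 (Y = 9 - 1*(-14) = 9 + 14 = 23)
(X(-1, 10)*Y)*(-9) = ((18 - 1)²*23)*(-9) = (17²*23)*(-9) = (289*23)*(-9) = 6647*(-9) = -59823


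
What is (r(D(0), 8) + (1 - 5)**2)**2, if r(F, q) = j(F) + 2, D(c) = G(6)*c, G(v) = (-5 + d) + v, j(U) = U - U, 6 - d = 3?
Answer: 324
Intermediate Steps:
d = 3 (d = 6 - 1*3 = 6 - 3 = 3)
j(U) = 0
G(v) = -2 + v (G(v) = (-5 + 3) + v = -2 + v)
D(c) = 4*c (D(c) = (-2 + 6)*c = 4*c)
r(F, q) = 2 (r(F, q) = 0 + 2 = 2)
(r(D(0), 8) + (1 - 5)**2)**2 = (2 + (1 - 5)**2)**2 = (2 + (-4)**2)**2 = (2 + 16)**2 = 18**2 = 324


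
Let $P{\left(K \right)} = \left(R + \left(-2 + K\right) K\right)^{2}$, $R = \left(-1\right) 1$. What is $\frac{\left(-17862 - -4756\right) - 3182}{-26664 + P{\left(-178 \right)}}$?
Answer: $- \frac{16288}{1026470857} \approx -1.5868 \cdot 10^{-5}$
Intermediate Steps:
$R = -1$
$P{\left(K \right)} = \left(-1 + K \left(-2 + K\right)\right)^{2}$ ($P{\left(K \right)} = \left(-1 + \left(-2 + K\right) K\right)^{2} = \left(-1 + K \left(-2 + K\right)\right)^{2}$)
$\frac{\left(-17862 - -4756\right) - 3182}{-26664 + P{\left(-178 \right)}} = \frac{\left(-17862 - -4756\right) - 3182}{-26664 + \left(1 - \left(-178\right)^{2} + 2 \left(-178\right)\right)^{2}} = \frac{\left(-17862 + 4756\right) - 3182}{-26664 + \left(1 - 31684 - 356\right)^{2}} = \frac{-13106 - 3182}{-26664 + \left(1 - 31684 - 356\right)^{2}} = - \frac{16288}{-26664 + \left(-32039\right)^{2}} = - \frac{16288}{-26664 + 1026497521} = - \frac{16288}{1026470857}$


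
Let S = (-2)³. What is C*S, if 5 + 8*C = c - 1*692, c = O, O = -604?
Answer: 1301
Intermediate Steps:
c = -604
S = -8
C = -1301/8 (C = -5/8 + (-604 - 1*692)/8 = -5/8 + (-604 - 692)/8 = -5/8 + (⅛)*(-1296) = -5/8 - 162 = -1301/8 ≈ -162.63)
C*S = -1301/8*(-8) = 1301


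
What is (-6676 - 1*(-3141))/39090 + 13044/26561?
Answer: 83199365/207653898 ≈ 0.40066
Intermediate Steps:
(-6676 - 1*(-3141))/39090 + 13044/26561 = (-6676 + 3141)*(1/39090) + 13044*(1/26561) = -3535*1/39090 + 13044/26561 = -707/7818 + 13044/26561 = 83199365/207653898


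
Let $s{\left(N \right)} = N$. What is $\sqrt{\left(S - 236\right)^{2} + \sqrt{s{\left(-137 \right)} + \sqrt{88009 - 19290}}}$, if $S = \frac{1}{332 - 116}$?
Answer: $\frac{\sqrt{2598450625 + 46656 \sqrt{-137 + \sqrt{68719}}}}{216} \approx 236.02$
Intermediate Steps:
$S = \frac{1}{216} \approx 0.0046296$
$\sqrt{\left(S - 236\right)^{2} + \sqrt{s{\left(-137 \right)} + \sqrt{88009 - 19290}}} = \sqrt{\left(\frac{1}{216} - 236\right)^{2} + \sqrt{-137 + \sqrt{88009 - 19290}}} = \sqrt{\left(- \frac{50975}{216}\right)^{2} + \sqrt{-137 + \sqrt{68719}}} = \sqrt{\frac{2598450625}{46656} + \sqrt{-137 + \sqrt{68719}}}$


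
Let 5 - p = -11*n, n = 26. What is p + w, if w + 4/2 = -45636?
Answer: -45347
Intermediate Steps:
w = -45638 (w = -2 - 45636 = -45638)
p = 291 (p = 5 - (-11)*26 = 5 - 1*(-286) = 5 + 286 = 291)
p + w = 291 - 45638 = -45347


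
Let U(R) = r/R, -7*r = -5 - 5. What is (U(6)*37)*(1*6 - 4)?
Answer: 370/21 ≈ 17.619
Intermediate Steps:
r = 10/7 (r = -(-5 - 5)/7 = -⅐*(-10) = 10/7 ≈ 1.4286)
U(R) = 10/(7*R)
(U(6)*37)*(1*6 - 4) = (((10/7)/6)*37)*(1*6 - 4) = (((10/7)*(⅙))*37)*(6 - 4) = ((5/21)*37)*2 = (185/21)*2 = 370/21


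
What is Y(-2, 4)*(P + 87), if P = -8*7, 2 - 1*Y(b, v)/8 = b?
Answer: 992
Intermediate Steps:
Y(b, v) = 16 - 8*b
P = -56
Y(-2, 4)*(P + 87) = (16 - 8*(-2))*(-56 + 87) = (16 + 16)*31 = 32*31 = 992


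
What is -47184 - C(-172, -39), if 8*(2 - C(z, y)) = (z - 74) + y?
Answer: -377773/8 ≈ -47222.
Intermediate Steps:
C(z, y) = 45/4 - y/8 - z/8 (C(z, y) = 2 - ((z - 74) + y)/8 = 2 - ((-74 + z) + y)/8 = 2 - (-74 + y + z)/8 = 2 + (37/4 - y/8 - z/8) = 45/4 - y/8 - z/8)
-47184 - C(-172, -39) = -47184 - (45/4 - 1/8*(-39) - 1/8*(-172)) = -47184 - (45/4 + 39/8 + 43/2) = -47184 - 1*301/8 = -47184 - 301/8 = -377773/8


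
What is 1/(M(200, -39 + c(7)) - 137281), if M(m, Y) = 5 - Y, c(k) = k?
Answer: -1/137244 ≈ -7.2863e-6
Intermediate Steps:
1/(M(200, -39 + c(7)) - 137281) = 1/((5 - (-39 + 7)) - 137281) = 1/((5 - 1*(-32)) - 137281) = 1/((5 + 32) - 137281) = 1/(37 - 137281) = 1/(-137244) = -1/137244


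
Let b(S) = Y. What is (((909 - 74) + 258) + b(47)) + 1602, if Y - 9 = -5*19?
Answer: 2609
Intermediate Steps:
Y = -86 (Y = 9 - 5*19 = 9 - 95 = -86)
b(S) = -86
(((909 - 74) + 258) + b(47)) + 1602 = (((909 - 74) + 258) - 86) + 1602 = ((835 + 258) - 86) + 1602 = (1093 - 86) + 1602 = 1007 + 1602 = 2609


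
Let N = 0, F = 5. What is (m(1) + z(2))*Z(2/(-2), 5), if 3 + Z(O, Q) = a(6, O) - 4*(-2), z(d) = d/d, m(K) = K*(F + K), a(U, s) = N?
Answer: 35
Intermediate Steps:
a(U, s) = 0
m(K) = K*(5 + K)
z(d) = 1
Z(O, Q) = 5 (Z(O, Q) = -3 + (0 - 4*(-2)) = -3 + (0 + 8) = -3 + 8 = 5)
(m(1) + z(2))*Z(2/(-2), 5) = (1*(5 + 1) + 1)*5 = (1*6 + 1)*5 = (6 + 1)*5 = 7*5 = 35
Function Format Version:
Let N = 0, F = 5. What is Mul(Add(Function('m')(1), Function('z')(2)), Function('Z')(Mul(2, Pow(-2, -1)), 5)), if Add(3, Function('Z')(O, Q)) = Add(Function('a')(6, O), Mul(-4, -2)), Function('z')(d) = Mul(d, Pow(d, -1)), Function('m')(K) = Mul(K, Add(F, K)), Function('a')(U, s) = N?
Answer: 35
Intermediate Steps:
Function('a')(U, s) = 0
Function('m')(K) = Mul(K, Add(5, K))
Function('z')(d) = 1
Function('Z')(O, Q) = 5 (Function('Z')(O, Q) = Add(-3, Add(0, Mul(-4, -2))) = Add(-3, Add(0, 8)) = Add(-3, 8) = 5)
Mul(Add(Function('m')(1), Function('z')(2)), Function('Z')(Mul(2, Pow(-2, -1)), 5)) = Mul(Add(Mul(1, Add(5, 1)), 1), 5) = Mul(Add(Mul(1, 6), 1), 5) = Mul(Add(6, 1), 5) = Mul(7, 5) = 35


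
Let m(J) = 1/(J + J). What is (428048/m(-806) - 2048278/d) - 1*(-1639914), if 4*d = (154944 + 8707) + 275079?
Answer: -151005048588186/219365 ≈ -6.8837e+8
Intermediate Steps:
m(J) = 1/(2*J)
d = 219365/2 (d = ((154944 + 8707) + 275079)/4 = (163651 + 275079)/4 = (¼)*438730 = 219365/2 ≈ 1.0968e+5)
(428048/m(-806) - 2048278/d) - 1*(-1639914) = (428048/(((½)/(-806))) - 2048278/219365/2) - 1*(-1639914) = (428048/(((½)*(-1/806))) - 2048278*2/219365) + 1639914 = (428048/(-1/1612) - 4096556/219365) + 1639914 = (428048*(-1612) - 4096556/219365) + 1639914 = (-690013376 - 4096556/219365) + 1639914 = -151364788322796/219365 + 1639914 = -151005048588186/219365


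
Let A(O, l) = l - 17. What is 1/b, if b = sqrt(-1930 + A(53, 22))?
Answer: -I*sqrt(77)/385 ≈ -0.022792*I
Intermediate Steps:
A(O, l) = -17 + l
b = 5*I*sqrt(77) (b = sqrt(-1930 + (-17 + 22)) = sqrt(-1930 + 5) = sqrt(-1925) = 5*I*sqrt(77) ≈ 43.875*I)
1/b = 1/(5*I*sqrt(77)) = -I*sqrt(77)/385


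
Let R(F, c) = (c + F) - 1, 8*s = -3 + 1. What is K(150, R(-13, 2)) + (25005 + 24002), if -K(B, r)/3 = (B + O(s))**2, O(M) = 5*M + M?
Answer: -68599/4 ≈ -17150.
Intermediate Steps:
s = -1/4 (s = (-3 + 1)/8 = (1/8)*(-2) = -1/4 ≈ -0.25000)
R(F, c) = -1 + F + c (R(F, c) = (F + c) - 1 = -1 + F + c)
O(M) = 6*M
K(B, r) = -3*(-3/2 + B)**2 (K(B, r) = -3*(B + 6*(-1/4))**2 = -3*(B - 3/2)**2 = -3*(-3/2 + B)**2)
K(150, R(-13, 2)) + (25005 + 24002) = -3*(-3 + 2*150)**2/4 + (25005 + 24002) = -3*(-3 + 300)**2/4 + 49007 = -3/4*297**2 + 49007 = -3/4*88209 + 49007 = -264627/4 + 49007 = -68599/4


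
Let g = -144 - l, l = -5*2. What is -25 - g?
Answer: 109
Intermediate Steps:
l = -10
g = -134 (g = -144 - 1*(-10) = -144 + 10 = -134)
-25 - g = -25 - 1*(-134) = -25 + 134 = 109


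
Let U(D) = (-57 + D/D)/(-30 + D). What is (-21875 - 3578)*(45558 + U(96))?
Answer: -38265683858/33 ≈ -1.1596e+9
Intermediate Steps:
U(D) = -56/(-30 + D) (U(D) = (-57 + 1)/(-30 + D) = -56/(-30 + D))
(-21875 - 3578)*(45558 + U(96)) = (-21875 - 3578)*(45558 - 56/(-30 + 96)) = -25453*(45558 - 56/66) = -25453*(45558 - 56*1/66) = -25453*(45558 - 28/33) = -25453*1503386/33 = -38265683858/33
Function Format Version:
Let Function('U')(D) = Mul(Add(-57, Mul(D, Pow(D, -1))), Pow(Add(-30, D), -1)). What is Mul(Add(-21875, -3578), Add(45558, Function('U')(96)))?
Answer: Rational(-38265683858, 33) ≈ -1.1596e+9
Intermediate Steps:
Function('U')(D) = Mul(-56, Pow(Add(-30, D), -1)) (Function('U')(D) = Mul(Add(-57, 1), Pow(Add(-30, D), -1)) = Mul(-56, Pow(Add(-30, D), -1)))
Mul(Add(-21875, -3578), Add(45558, Function('U')(96))) = Mul(Add(-21875, -3578), Add(45558, Mul(-56, Pow(Add(-30, 96), -1)))) = Mul(-25453, Add(45558, Mul(-56, Pow(66, -1)))) = Mul(-25453, Add(45558, Mul(-56, Rational(1, 66)))) = Mul(-25453, Add(45558, Rational(-28, 33))) = Mul(-25453, Rational(1503386, 33)) = Rational(-38265683858, 33)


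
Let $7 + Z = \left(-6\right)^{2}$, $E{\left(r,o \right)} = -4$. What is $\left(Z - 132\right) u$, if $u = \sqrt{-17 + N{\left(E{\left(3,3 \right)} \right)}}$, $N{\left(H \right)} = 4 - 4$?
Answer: $- 103 i \sqrt{17} \approx - 424.68 i$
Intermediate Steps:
$Z = 29$ ($Z = -7 + \left(-6\right)^{2} = -7 + 36 = 29$)
$N{\left(H \right)} = 0$
$u = i \sqrt{17}$ ($u = \sqrt{-17 + 0} = \sqrt{-17} = i \sqrt{17} \approx 4.1231 i$)
$\left(Z - 132\right) u = \left(29 - 132\right) i \sqrt{17} = - 103 i \sqrt{17}$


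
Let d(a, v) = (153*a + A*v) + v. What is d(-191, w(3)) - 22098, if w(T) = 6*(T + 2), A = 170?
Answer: -46191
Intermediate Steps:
w(T) = 12 + 6*T (w(T) = 6*(2 + T) = 12 + 6*T)
d(a, v) = 153*a + 171*v (d(a, v) = (153*a + 170*v) + v = 153*a + 171*v)
d(-191, w(3)) - 22098 = (153*(-191) + 171*(12 + 6*3)) - 22098 = (-29223 + 171*(12 + 18)) - 22098 = (-29223 + 171*30) - 22098 = (-29223 + 5130) - 22098 = -24093 - 22098 = -46191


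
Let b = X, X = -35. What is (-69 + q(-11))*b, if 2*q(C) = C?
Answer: 5215/2 ≈ 2607.5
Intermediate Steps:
b = -35
q(C) = C/2
(-69 + q(-11))*b = (-69 + (½)*(-11))*(-35) = (-69 - 11/2)*(-35) = -149/2*(-35) = 5215/2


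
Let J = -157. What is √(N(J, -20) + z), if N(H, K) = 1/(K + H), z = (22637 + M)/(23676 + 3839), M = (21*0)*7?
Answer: √19379486361270/4870155 ≈ 0.90392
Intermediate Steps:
M = 0 (M = 0*7 = 0)
z = 22637/27515 (z = (22637 + 0)/(23676 + 3839) = 22637/27515 ≈ 0.82271)
N(H, K) = 1/(H + K)
√(N(J, -20) + z) = √(1/(-157 - 20) + 22637/27515) = √(1/(-177) + 22637/27515) = √(-1/177 + 22637/27515) = √(3979234/4870155) = √19379486361270/4870155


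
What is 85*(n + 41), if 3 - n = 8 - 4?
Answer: 3400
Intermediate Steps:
n = -1 (n = 3 - (8 - 4) = 3 - 1*4 = 3 - 4 = -1)
85*(n + 41) = 85*(-1 + 41) = 85*40 = 3400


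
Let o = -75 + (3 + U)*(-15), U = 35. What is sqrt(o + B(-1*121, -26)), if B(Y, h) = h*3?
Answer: I*sqrt(723) ≈ 26.889*I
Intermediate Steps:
B(Y, h) = 3*h
o = -645 (o = -75 + (3 + 35)*(-15) = -75 + 38*(-15) = -75 - 570 = -645)
sqrt(o + B(-1*121, -26)) = sqrt(-645 + 3*(-26)) = sqrt(-645 - 78) = sqrt(-723) = I*sqrt(723)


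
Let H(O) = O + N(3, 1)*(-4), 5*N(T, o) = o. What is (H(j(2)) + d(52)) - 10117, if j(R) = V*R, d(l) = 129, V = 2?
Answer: -49924/5 ≈ -9984.8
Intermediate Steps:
N(T, o) = o/5
j(R) = 2*R
H(O) = -⅘ + O (H(O) = O + ((⅕)*1)*(-4) = O + (⅕)*(-4) = O - ⅘ = -⅘ + O)
(H(j(2)) + d(52)) - 10117 = ((-⅘ + 2*2) + 129) - 10117 = ((-⅘ + 4) + 129) - 10117 = (16/5 + 129) - 10117 = 661/5 - 10117 = -49924/5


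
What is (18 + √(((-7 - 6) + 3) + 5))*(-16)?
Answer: -288 - 16*I*√5 ≈ -288.0 - 35.777*I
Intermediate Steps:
(18 + √(((-7 - 6) + 3) + 5))*(-16) = (18 + √((-13 + 3) + 5))*(-16) = (18 + √(-10 + 5))*(-16) = (18 + √(-5))*(-16) = (18 + I*√5)*(-16) = -288 - 16*I*√5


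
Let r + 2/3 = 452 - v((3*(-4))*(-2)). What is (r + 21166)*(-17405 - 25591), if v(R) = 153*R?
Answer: -771577552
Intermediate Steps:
r = -9662/3 (r = -2/3 + (452 - 153*(3*(-4))*(-2)) = -2/3 + (452 - 153*(-12*(-2))) = -2/3 + (452 - 153*24) = -2/3 + (452 - 1*3672) = -2/3 + (452 - 3672) = -2/3 - 3220 = -9662/3 ≈ -3220.7)
(r + 21166)*(-17405 - 25591) = (-9662/3 + 21166)*(-17405 - 25591) = (53836/3)*(-42996) = -771577552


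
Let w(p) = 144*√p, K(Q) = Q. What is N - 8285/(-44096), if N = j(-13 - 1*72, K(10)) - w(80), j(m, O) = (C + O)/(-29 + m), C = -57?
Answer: 1508501/2513472 - 576*√5 ≈ -1287.4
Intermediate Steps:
j(m, O) = (-57 + O)/(-29 + m)
N = 47/114 - 576*√5 (N = (-57 + 10)/(-29 + (-13 - 1*72)) - 144*√80 = -47/(-29 + (-13 - 72)) - 144*4*√5 = -47/(-29 - 85) - 576*√5 = -47/(-114) - 576*√5 = -1/114*(-47) - 576*√5 = 47/114 - 576*√5 ≈ -1287.6)
N - 8285/(-44096) = (47/114 - 576*√5) - 8285/(-44096) = (47/114 - 576*√5) - 8285*(-1)/44096 = (47/114 - 576*√5) - 1*(-8285/44096) = (47/114 - 576*√5) + 8285/44096 = 1508501/2513472 - 576*√5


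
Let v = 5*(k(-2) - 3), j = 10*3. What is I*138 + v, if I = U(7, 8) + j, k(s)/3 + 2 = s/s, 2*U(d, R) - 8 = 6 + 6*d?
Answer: 7974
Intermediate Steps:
U(d, R) = 7 + 3*d (U(d, R) = 4 + (6 + 6*d)/2 = 4 + (3 + 3*d) = 7 + 3*d)
j = 30
k(s) = -3 (k(s) = -6 + 3*(s/s) = -6 + 3*1 = -6 + 3 = -3)
I = 58 (I = (7 + 3*7) + 30 = (7 + 21) + 30 = 28 + 30 = 58)
v = -30 (v = 5*(-3 - 3) = 5*(-6) = -30)
I*138 + v = 58*138 - 30 = 8004 - 30 = 7974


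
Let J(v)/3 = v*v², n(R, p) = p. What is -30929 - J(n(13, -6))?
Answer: -30281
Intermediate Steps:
J(v) = 3*v³ (J(v) = 3*(v*v²) = 3*v³)
-30929 - J(n(13, -6)) = -30929 - 3*(-6)³ = -30929 - 3*(-216) = -30929 - 1*(-648) = -30929 + 648 = -30281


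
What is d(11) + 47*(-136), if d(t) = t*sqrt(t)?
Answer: -6392 + 11*sqrt(11) ≈ -6355.5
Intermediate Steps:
d(t) = t**(3/2)
d(11) + 47*(-136) = 11**(3/2) + 47*(-136) = 11*sqrt(11) - 6392 = -6392 + 11*sqrt(11)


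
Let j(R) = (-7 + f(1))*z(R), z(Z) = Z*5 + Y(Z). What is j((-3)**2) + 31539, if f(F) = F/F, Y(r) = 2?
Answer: 31257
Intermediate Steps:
f(F) = 1
z(Z) = 2 + 5*Z (z(Z) = Z*5 + 2 = 5*Z + 2 = 2 + 5*Z)
j(R) = -12 - 30*R (j(R) = (-7 + 1)*(2 + 5*R) = -6*(2 + 5*R) = -12 - 30*R)
j((-3)**2) + 31539 = (-12 - 30*(-3)**2) + 31539 = (-12 - 30*9) + 31539 = (-12 - 270) + 31539 = -282 + 31539 = 31257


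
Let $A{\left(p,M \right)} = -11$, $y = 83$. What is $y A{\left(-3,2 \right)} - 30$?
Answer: $-943$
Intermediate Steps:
$y A{\left(-3,2 \right)} - 30 = 83 \left(-11\right) - 30 = -913 - 30 = -943$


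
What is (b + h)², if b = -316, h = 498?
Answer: 33124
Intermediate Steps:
(b + h)² = (-316 + 498)² = 182² = 33124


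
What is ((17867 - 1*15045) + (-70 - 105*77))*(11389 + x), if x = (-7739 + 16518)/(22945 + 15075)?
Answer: -2309287975147/38020 ≈ -6.0739e+7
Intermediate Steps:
x = 8779/38020 ≈ 0.23090
((17867 - 1*15045) + (-70 - 105*77))*(11389 + x) = ((17867 - 1*15045) + (-70 - 105*77))*(11389 + 8779/38020) = ((17867 - 15045) + (-70 - 8085))*(433018559/38020) = (2822 - 8155)*(433018559/38020) = -5333*433018559/38020 = -2309287975147/38020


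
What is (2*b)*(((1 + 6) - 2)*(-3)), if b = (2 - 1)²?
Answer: -30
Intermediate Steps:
b = 1 (b = 1² = 1)
(2*b)*(((1 + 6) - 2)*(-3)) = (2*1)*(((1 + 6) - 2)*(-3)) = 2*((7 - 2)*(-3)) = 2*(5*(-3)) = 2*(-15) = -30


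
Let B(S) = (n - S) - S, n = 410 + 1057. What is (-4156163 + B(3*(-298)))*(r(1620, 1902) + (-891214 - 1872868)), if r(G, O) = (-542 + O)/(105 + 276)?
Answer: 4373485065468856/381 ≈ 1.1479e+13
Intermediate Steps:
r(G, O) = -542/381 + O/381 (r(G, O) = (-542 + O)/381 = (-542 + O)*(1/381) = -542/381 + O/381)
n = 1467
B(S) = 1467 - 2*S (B(S) = (1467 - S) - S = 1467 - 2*S)
(-4156163 + B(3*(-298)))*(r(1620, 1902) + (-891214 - 1872868)) = (-4156163 + (1467 - 6*(-298)))*((-542/381 + (1/381)*1902) + (-891214 - 1872868)) = (-4156163 + (1467 - 2*(-894)))*((-542/381 + 634/127) - 2764082) = (-4156163 + (1467 + 1788))*(1360/381 - 2764082) = (-4156163 + 3255)*(-1053113882/381) = -4152908*(-1053113882/381) = 4373485065468856/381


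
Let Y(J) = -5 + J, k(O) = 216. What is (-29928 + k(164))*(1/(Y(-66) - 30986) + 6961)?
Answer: -6423371200512/31057 ≈ -2.0683e+8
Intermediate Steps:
(-29928 + k(164))*(1/(Y(-66) - 30986) + 6961) = (-29928 + 216)*(1/((-5 - 66) - 30986) + 6961) = -29712*(1/(-71 - 30986) + 6961) = -29712*(1/(-31057) + 6961) = -29712*(-1/31057 + 6961) = -29712*216187776/31057 = -6423371200512/31057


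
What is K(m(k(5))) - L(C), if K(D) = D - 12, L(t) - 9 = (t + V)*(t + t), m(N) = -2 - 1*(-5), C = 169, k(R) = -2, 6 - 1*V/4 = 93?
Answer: 60484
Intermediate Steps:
V = -348 (V = 24 - 4*93 = 24 - 372 = -348)
m(N) = 3 (m(N) = -2 + 5 = 3)
L(t) = 9 + 2*t*(-348 + t) (L(t) = 9 + (t - 348)*(t + t) = 9 + (-348 + t)*(2*t) = 9 + 2*t*(-348 + t))
K(D) = -12 + D
K(m(k(5))) - L(C) = (-12 + 3) - (9 - 696*169 + 2*169**2) = -9 - (9 - 117624 + 2*28561) = -9 - (9 - 117624 + 57122) = -9 - 1*(-60493) = -9 + 60493 = 60484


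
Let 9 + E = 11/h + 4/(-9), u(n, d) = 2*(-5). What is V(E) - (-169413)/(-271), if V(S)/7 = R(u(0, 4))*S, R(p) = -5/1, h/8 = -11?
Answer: -5662571/19512 ≈ -290.21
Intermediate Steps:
u(n, d) = -10
h = -88 (h = 8*(-11) = -88)
R(p) = -5 (R(p) = -5*1 = -5)
E = -689/72 (E = -9 + (11/(-88) + 4/(-9)) = -9 + (11*(-1/88) + 4*(-1/9)) = -9 + (-1/8 - 4/9) = -9 - 41/72 = -689/72 ≈ -9.5694)
V(S) = -35*S (V(S) = 7*(-5*S) = -35*S)
V(E) - (-169413)/(-271) = -35*(-689/72) - (-169413)/(-271) = 24115/72 - (-169413)*(-1)/271 = 24115/72 - 379*447/271 = 24115/72 - 169413/271 = -5662571/19512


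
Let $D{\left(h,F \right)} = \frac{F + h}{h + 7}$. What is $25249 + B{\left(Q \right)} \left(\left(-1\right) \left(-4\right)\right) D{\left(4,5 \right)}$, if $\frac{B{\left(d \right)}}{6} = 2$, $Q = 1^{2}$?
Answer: $\frac{278171}{11} \approx 25288.0$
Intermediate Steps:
$Q = 1$
$B{\left(d \right)} = 12$ ($B{\left(d \right)} = 6 \cdot 2 = 12$)
$D{\left(h,F \right)} = \frac{F + h}{7 + h}$
$25249 + B{\left(Q \right)} \left(\left(-1\right) \left(-4\right)\right) D{\left(4,5 \right)} = 25249 + 12 \left(\left(-1\right) \left(-4\right)\right) \frac{5 + 4}{7 + 4} = 25249 + 12 \cdot 4 \cdot \frac{1}{11} \cdot 9 = 25249 + 48 \cdot \frac{1}{11} \cdot 9 = 25249 + 48 \cdot \frac{9}{11} = 25249 + \frac{432}{11} = \frac{278171}{11}$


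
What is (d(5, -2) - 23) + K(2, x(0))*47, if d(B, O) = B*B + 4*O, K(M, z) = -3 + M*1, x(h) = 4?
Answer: -53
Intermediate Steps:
K(M, z) = -3 + M
d(B, O) = B² + 4*O
(d(5, -2) - 23) + K(2, x(0))*47 = ((5² + 4*(-2)) - 23) + (-3 + 2)*47 = ((25 - 8) - 23) - 1*47 = (17 - 23) - 47 = -6 - 47 = -53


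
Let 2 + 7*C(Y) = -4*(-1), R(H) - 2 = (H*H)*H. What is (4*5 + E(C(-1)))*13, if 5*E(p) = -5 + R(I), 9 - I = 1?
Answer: 7917/5 ≈ 1583.4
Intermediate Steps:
I = 8 (I = 9 - 1*1 = 9 - 1 = 8)
R(H) = 2 + H**3 (R(H) = 2 + (H*H)*H = 2 + H**2*H = 2 + H**3)
C(Y) = 2/7 (C(Y) = -2/7 + (-4*(-1))/7 = -2/7 + (1/7)*4 = -2/7 + 4/7 = 2/7)
E(p) = 509/5 (E(p) = (-5 + (2 + 8**3))/5 = (-5 + (2 + 512))/5 = (-5 + 514)/5 = (1/5)*509 = 509/5)
(4*5 + E(C(-1)))*13 = (4*5 + 509/5)*13 = (20 + 509/5)*13 = (609/5)*13 = 7917/5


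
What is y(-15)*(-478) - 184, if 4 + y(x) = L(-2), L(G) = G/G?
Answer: 1250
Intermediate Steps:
L(G) = 1
y(x) = -3 (y(x) = -4 + 1 = -3)
y(-15)*(-478) - 184 = -3*(-478) - 184 = 1434 - 184 = 1250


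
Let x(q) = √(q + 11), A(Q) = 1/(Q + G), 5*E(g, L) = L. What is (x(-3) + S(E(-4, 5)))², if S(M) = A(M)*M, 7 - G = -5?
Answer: 1353/169 + 4*√2/13 ≈ 8.4411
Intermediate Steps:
G = 12 (G = 7 - 1*(-5) = 7 + 5 = 12)
E(g, L) = L/5
A(Q) = 1/(12 + Q) (A(Q) = 1/(Q + 12) = 1/(12 + Q))
S(M) = M/(12 + M)
x(q) = √(11 + q)
(x(-3) + S(E(-4, 5)))² = (√(11 - 3) + ((⅕)*5)/(12 + (⅕)*5))² = (√8 + 1/(12 + 1))² = (2*√2 + 1/13)² = (1/13 + 2*√2)²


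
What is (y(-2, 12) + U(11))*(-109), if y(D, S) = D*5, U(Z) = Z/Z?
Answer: 981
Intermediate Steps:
U(Z) = 1
y(D, S) = 5*D
(y(-2, 12) + U(11))*(-109) = (5*(-2) + 1)*(-109) = (-10 + 1)*(-109) = -9*(-109) = 981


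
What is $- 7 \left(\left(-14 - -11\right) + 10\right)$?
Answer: $-49$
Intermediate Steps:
$- 7 \left(\left(-14 - -11\right) + 10\right) = - 7 \left(\left(-14 + 11\right) + 10\right) = - 7 \left(-3 + 10\right) = \left(-7\right) 7 = -49$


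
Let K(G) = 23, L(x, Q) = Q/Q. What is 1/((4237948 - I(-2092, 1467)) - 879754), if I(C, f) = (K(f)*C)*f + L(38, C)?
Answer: 1/73944365 ≈ 1.3524e-8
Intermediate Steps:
L(x, Q) = 1
I(C, f) = 1 + 23*C*f (I(C, f) = (23*C)*f + 1 = 23*C*f + 1 = 1 + 23*C*f)
1/((4237948 - I(-2092, 1467)) - 879754) = 1/((4237948 - (1 + 23*(-2092)*1467)) - 879754) = 1/((4237948 - (1 - 70586172)) - 879754) = 1/((4237948 - 1*(-70586171)) - 879754) = 1/((4237948 + 70586171) - 879754) = 1/(74824119 - 879754) = 1/73944365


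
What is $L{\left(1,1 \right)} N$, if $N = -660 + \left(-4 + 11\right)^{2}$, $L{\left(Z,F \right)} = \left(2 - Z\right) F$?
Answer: $-611$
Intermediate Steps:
$L{\left(Z,F \right)} = F \left(2 - Z\right)$
$N = -611$ ($N = -660 + 7^{2} = -660 + 49 = -611$)
$L{\left(1,1 \right)} N = 1 \left(2 - 1\right) \left(-611\right) = 1 \cdot 1 \left(-611\right) = 1 \left(-611\right) = -611$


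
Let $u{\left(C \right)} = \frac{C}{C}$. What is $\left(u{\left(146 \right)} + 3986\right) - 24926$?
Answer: $-20939$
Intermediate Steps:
$u{\left(C \right)} = 1$
$\left(u{\left(146 \right)} + 3986\right) - 24926 = \left(1 + 3986\right) - 24926 = 3987 - 24926 = -20939$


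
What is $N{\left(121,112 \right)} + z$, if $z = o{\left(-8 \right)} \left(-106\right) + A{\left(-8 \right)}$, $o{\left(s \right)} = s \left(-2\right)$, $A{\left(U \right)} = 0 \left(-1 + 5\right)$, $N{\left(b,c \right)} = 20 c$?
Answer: $544$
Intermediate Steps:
$A{\left(U \right)} = 0$ ($A{\left(U \right)} = 0 \cdot 4 = 0$)
$o{\left(s \right)} = - 2 s$
$z = -1696$ ($z = \left(-2\right) \left(-8\right) \left(-106\right) + 0 = 16 \left(-106\right) + 0 = -1696 + 0 = -1696$)
$N{\left(121,112 \right)} + z = 20 \cdot 112 - 1696 = 2240 - 1696 = 544$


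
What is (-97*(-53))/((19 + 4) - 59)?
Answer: -5141/36 ≈ -142.81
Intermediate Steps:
(-97*(-53))/((19 + 4) - 59) = 5141/(23 - 59) = 5141/(-36) = 5141*(-1/36) = -5141/36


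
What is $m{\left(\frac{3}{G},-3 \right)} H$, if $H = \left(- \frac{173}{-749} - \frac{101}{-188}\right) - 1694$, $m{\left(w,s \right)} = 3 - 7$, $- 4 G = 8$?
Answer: $\frac{238427355}{35203} \approx 6772.9$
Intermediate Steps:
$G = -2$ ($G = \left(- \frac{1}{4}\right) 8 = -2$)
$m{\left(w,s \right)} = -4$ ($m{\left(w,s \right)} = 3 - 7 = -4$)
$H = - \frac{238427355}{140812}$ ($H = \left(\left(-173\right) \left(- \frac{1}{749}\right) - - \frac{101}{188}\right) - 1694 = \left(\frac{173}{749} + \frac{101}{188}\right) - 1694 = \frac{108173}{140812} - 1694 = - \frac{238427355}{140812} \approx -1693.2$)
$m{\left(\frac{3}{G},-3 \right)} H = \left(-4\right) \left(- \frac{238427355}{140812}\right) = \frac{238427355}{35203}$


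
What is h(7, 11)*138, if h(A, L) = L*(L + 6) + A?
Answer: 26772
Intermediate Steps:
h(A, L) = A + L*(6 + L) (h(A, L) = L*(6 + L) + A = A + L*(6 + L))
h(7, 11)*138 = (7 + 11² + 6*11)*138 = (7 + 121 + 66)*138 = 194*138 = 26772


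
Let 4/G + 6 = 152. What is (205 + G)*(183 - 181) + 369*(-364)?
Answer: -9775134/73 ≈ -1.3391e+5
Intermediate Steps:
G = 2/73 (G = 4/(-6 + 152) = 4/146 = 4*(1/146) = 2/73 ≈ 0.027397)
(205 + G)*(183 - 181) + 369*(-364) = (205 + 2/73)*(183 - 181) + 369*(-364) = (14967/73)*2 - 134316 = 29934/73 - 134316 = -9775134/73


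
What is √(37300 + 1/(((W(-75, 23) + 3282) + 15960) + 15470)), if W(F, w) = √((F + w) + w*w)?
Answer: √(1294757601 + 111900*√53)/√(34712 + 3*√53) ≈ 193.13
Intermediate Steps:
W(F, w) = √(F + w + w²) (W(F, w) = √((F + w) + w²) = √(F + w + w²))
√(37300 + 1/(((W(-75, 23) + 3282) + 15960) + 15470)) = √(37300 + 1/(((√(-75 + 23 + 23²) + 3282) + 15960) + 15470)) = √(37300 + 1/(((√(-75 + 23 + 529) + 3282) + 15960) + 15470)) = √(37300 + 1/(((√477 + 3282) + 15960) + 15470)) = √(37300 + 1/(((3*√53 + 3282) + 15960) + 15470)) = √(37300 + 1/(((3282 + 3*√53) + 15960) + 15470)) = √(37300 + 1/((19242 + 3*√53) + 15470)) = √(37300 + 1/(34712 + 3*√53))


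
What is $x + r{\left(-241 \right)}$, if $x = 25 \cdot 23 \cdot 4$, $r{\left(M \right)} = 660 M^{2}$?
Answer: $38335760$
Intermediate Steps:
$x = 2300$ ($x = 575 \cdot 4 = 2300$)
$x + r{\left(-241 \right)} = 2300 + 660 \left(-241\right)^{2} = 2300 + 660 \cdot 58081 = 2300 + 38333460 = 38335760$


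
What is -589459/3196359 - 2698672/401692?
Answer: -2215676374969/320987959857 ≈ -6.9027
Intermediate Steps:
-589459/3196359 - 2698672/401692 = -589459*1/3196359 - 2698672*1/401692 = -589459/3196359 - 674668/100423 = -2215676374969/320987959857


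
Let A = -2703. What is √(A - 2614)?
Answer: I*√5317 ≈ 72.918*I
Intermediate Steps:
√(A - 2614) = √(-2703 - 2614) = √(-5317) = I*√5317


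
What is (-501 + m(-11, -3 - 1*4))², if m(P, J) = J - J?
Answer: 251001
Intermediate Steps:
m(P, J) = 0
(-501 + m(-11, -3 - 1*4))² = (-501 + 0)² = (-501)² = 251001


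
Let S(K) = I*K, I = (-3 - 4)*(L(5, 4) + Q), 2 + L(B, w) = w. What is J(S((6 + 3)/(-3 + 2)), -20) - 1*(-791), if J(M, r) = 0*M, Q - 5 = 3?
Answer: 791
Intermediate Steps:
Q = 8 (Q = 5 + 3 = 8)
L(B, w) = -2 + w
I = -70 (I = (-3 - 4)*((-2 + 4) + 8) = -7*(2 + 8) = -7*10 = -70)
S(K) = -70*K
J(M, r) = 0
J(S((6 + 3)/(-3 + 2)), -20) - 1*(-791) = 0 - 1*(-791) = 0 + 791 = 791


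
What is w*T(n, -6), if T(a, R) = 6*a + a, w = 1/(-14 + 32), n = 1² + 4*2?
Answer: 7/2 ≈ 3.5000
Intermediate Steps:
n = 9 (n = 1 + 8 = 9)
w = 1/18 ≈ 0.055556
T(a, R) = 7*a
w*T(n, -6) = (7*9)/18 = (1/18)*63 = 7/2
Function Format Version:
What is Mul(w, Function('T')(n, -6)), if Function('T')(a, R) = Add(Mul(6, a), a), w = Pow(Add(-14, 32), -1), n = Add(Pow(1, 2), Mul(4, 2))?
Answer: Rational(7, 2) ≈ 3.5000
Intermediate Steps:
n = 9 (n = Add(1, 8) = 9)
w = Rational(1, 18) (w = Pow(18, -1) = Rational(1, 18) ≈ 0.055556)
Function('T')(a, R) = Mul(7, a)
Mul(w, Function('T')(n, -6)) = Mul(Rational(1, 18), Mul(7, 9)) = Mul(Rational(1, 18), 63) = Rational(7, 2)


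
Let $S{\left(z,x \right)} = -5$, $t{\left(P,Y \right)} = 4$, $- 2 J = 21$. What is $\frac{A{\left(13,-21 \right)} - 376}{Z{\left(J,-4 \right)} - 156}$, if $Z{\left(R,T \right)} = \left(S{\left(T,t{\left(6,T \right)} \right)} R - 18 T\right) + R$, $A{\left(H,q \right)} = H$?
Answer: $\frac{121}{14} \approx 8.6429$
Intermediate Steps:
$J = - \frac{21}{2}$ ($J = \left(- \frac{1}{2}\right) 21 = - \frac{21}{2} \approx -10.5$)
$Z{\left(R,T \right)} = - 18 T - 4 R$ ($Z{\left(R,T \right)} = \left(- 5 R - 18 T\right) + R = \left(- 18 T - 5 R\right) + R = - 18 T - 4 R$)
$\frac{A{\left(13,-21 \right)} - 376}{Z{\left(J,-4 \right)} - 156} = \frac{13 - 376}{\left(\left(-18\right) \left(-4\right) - -42\right) - 156} = \frac{13 - 376}{\left(72 + 42\right) - 156} = - \frac{363}{114 - 156} = - \frac{363}{-42} = \left(-363\right) \left(- \frac{1}{42}\right) = \frac{121}{14}$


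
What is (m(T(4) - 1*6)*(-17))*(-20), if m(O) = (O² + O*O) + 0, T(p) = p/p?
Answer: 17000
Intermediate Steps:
T(p) = 1
m(O) = 2*O² (m(O) = (O² + O²) + 0 = 2*O² + 0 = 2*O²)
(m(T(4) - 1*6)*(-17))*(-20) = ((2*(1 - 1*6)²)*(-17))*(-20) = ((2*(1 - 6)²)*(-17))*(-20) = ((2*(-5)²)*(-17))*(-20) = ((2*25)*(-17))*(-20) = (50*(-17))*(-20) = -850*(-20) = 17000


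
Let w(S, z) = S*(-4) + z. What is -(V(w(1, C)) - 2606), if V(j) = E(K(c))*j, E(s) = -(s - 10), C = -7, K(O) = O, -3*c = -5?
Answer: 8093/3 ≈ 2697.7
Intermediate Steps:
c = 5/3 (c = -⅓*(-5) = 5/3 ≈ 1.6667)
w(S, z) = z - 4*S (w(S, z) = -4*S + z = z - 4*S)
E(s) = 10 - s (E(s) = -(-10 + s) = 10 - s)
V(j) = 25*j/3 (V(j) = (10 - 1*5/3)*j = (10 - 5/3)*j = 25*j/3)
-(V(w(1, C)) - 2606) = -(25*(-7 - 4*1)/3 - 2606) = -(25*(-7 - 4)/3 - 2606) = -((25/3)*(-11) - 2606) = -(-275/3 - 2606) = -1*(-8093/3) = 8093/3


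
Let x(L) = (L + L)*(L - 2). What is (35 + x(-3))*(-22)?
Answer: -1430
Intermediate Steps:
x(L) = 2*L*(-2 + L) (x(L) = (2*L)*(-2 + L) = 2*L*(-2 + L))
(35 + x(-3))*(-22) = (35 + 2*(-3)*(-2 - 3))*(-22) = (35 + 2*(-3)*(-5))*(-22) = (35 + 30)*(-22) = 65*(-22) = -1430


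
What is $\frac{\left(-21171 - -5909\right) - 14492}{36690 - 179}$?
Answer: $- \frac{1026}{1259} \approx -0.81493$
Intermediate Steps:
$\frac{\left(-21171 - -5909\right) - 14492}{36690 - 179} = \frac{\left(-21171 + 5909\right) - 14492}{36511} = \left(-15262 - 14492\right) \frac{1}{36511} = \left(-29754\right) \frac{1}{36511} = - \frac{1026}{1259}$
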